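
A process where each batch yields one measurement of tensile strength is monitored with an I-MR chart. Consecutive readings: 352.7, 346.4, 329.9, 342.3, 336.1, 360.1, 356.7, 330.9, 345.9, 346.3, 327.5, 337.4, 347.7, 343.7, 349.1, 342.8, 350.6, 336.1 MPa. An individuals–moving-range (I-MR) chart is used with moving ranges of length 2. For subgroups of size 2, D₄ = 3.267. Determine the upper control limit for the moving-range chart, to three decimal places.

35.937

Moving ranges: 6.3, 16.5, 12.4, 6.2, 24.0, 3.4, 25.8, 15.0, 0.4, 18.8, 9.9, 10.3, 4.0, 5.4, 6.3, 7.8, 14.5; M̄R̄ = 187.0000 / 17 = 11.0000
UCL_MR = D₄·M̄R̄ = 3.267 × 11.0000 = 35.9370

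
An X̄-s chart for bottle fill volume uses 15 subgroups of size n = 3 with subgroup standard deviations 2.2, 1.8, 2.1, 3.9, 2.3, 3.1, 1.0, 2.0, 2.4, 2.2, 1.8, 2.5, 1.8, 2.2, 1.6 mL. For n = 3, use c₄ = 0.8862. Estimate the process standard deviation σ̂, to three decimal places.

s̄ = (2.2 + 1.8 + 2.1 + 3.9 + 2.3 + 3.1 + 1.0 + 2.0 + 2.4 + 2.2 + 1.8 + 2.5 + 1.8 + 2.2 + 1.6) / 15 = 2.1933
σ̂ = s̄ / c₄ = 2.1933 / 0.8862 = 2.4750

2.475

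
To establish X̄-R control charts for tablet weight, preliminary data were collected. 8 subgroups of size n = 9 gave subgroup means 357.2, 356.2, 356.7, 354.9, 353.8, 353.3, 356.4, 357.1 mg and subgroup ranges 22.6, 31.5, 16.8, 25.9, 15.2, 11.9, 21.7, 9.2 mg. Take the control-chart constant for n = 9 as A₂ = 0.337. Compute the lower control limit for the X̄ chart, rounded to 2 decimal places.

X̄̄ = (357.2 + 356.2 + 356.7 + 354.9 + 353.8 + 353.3 + 356.4 + 357.1) / 8 = 2845.6000 / 8 = 355.7000
R̄ = (22.6 + 31.5 + 16.8 + 25.9 + 15.2 + 11.9 + 21.7 + 9.2) / 8 = 154.8000 / 8 = 19.3500
LCL = X̄̄ − A₂·R̄ = 355.7000 − 0.337 × 19.3500 = 349.1790

349.18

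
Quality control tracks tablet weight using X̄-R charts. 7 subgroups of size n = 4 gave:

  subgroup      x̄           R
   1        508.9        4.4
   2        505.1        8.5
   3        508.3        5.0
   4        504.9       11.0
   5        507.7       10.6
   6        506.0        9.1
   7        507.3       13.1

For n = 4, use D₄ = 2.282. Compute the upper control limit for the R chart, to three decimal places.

20.114

R̄ = (4.4 + 8.5 + 5.0 + 11.0 + 10.6 + 9.1 + 13.1) / 7 = 61.7000 / 7 = 8.8143
UCL_R = D₄·R̄ = 2.282 × 8.8143 = 20.1142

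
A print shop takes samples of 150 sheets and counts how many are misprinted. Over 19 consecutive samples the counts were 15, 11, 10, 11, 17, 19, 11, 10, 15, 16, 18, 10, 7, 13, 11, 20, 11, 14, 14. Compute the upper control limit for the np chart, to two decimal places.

p̄ = Σdᵢ / (k·n) = 253 / (19 × 150) = 0.08877
UCL = np̄ + 3·√(np̄(1−p̄)) = 13.3158 + 3 × √(13.3158×0.91123) = 13.3158 + 3 × 3.4833 = 23.7658

23.77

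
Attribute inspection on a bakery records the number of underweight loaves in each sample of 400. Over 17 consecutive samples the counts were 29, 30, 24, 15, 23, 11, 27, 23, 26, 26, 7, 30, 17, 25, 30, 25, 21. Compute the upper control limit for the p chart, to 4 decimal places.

p̄ = Σdᵢ / (k·n) = 389 / (17 × 400) = 0.05721
UCL = p̄ + 3·√(p̄(1−p̄)/n) = 0.05721 + 3 × √(0.05721×0.94279/400) = 0.05721 + 3 × 0.01161 = 0.09204

0.0920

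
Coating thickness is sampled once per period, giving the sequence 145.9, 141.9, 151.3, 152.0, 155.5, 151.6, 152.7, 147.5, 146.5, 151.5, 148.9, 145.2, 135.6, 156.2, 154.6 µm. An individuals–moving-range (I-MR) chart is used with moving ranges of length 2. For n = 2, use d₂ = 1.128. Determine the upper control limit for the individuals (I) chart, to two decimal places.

162.79

X̄ = (145.9 + 141.9 + 151.3 + 152.0 + 155.5 + 151.6 + 152.7 + 147.5 + 146.5 + 151.5 + 148.9 + 145.2 + 135.6 + 156.2 + 154.6) / 15 = 149.1267
Moving ranges: 4.0, 9.4, 0.7, 3.5, 3.9, 1.1, 5.2, 1.0, 5.0, 2.6, 3.7, 9.6, 20.6, 1.6; M̄R̄ = 71.9000 / 14 = 5.1357
UCL = X̄ + 3·M̄R̄/d₂ = 149.1267 + 3 × 5.1357 / 1.128 = 162.7855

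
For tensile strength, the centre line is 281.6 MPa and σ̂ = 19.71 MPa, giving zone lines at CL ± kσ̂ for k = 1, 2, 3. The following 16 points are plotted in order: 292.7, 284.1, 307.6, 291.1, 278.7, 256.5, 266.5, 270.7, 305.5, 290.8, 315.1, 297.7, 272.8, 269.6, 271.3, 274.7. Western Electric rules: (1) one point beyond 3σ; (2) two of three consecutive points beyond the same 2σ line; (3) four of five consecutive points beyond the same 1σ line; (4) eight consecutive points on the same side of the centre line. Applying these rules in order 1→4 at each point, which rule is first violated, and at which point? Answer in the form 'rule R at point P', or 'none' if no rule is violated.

none

Zone of each point (C = within 1σ̂, B = 1σ̂–2σ̂, A = 2σ̂–3σ̂, * = beyond 3σ̂; sign = side of CL): 1:+C, 2:+C, 3:+B, 4:+C, 5:-C, 6:-B, 7:-C, 8:-C, 9:+B, 10:+C, 11:+B, 12:+C, 13:-C, 14:-C, 15:-C, 16:-C
No rule fires across all 16 points.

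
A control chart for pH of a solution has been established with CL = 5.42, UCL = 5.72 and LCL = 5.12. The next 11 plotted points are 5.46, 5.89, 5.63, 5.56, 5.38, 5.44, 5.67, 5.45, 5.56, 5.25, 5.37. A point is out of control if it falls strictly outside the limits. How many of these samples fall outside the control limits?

1

Compare each point to [5.12, 5.72]: sample 2 = 5.89 > UCL.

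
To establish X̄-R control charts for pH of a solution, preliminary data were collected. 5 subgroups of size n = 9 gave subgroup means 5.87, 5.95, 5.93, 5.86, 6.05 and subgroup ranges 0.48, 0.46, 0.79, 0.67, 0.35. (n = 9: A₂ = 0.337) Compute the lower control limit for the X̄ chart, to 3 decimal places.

X̄̄ = (5.87 + 5.95 + 5.93 + 5.86 + 6.05) / 5 = 29.6600 / 5 = 5.9320
R̄ = (0.48 + 0.46 + 0.79 + 0.67 + 0.35) / 5 = 2.7500 / 5 = 0.5500
LCL = X̄̄ − A₂·R̄ = 5.9320 − 0.337 × 0.5500 = 5.7467

5.747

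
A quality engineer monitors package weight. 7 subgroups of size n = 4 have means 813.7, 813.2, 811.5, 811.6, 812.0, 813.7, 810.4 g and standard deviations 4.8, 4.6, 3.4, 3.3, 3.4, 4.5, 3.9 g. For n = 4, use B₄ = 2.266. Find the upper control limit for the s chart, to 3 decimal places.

s̄ = (4.8 + 4.6 + 3.4 + 3.3 + 3.4 + 4.5 + 3.9) / 7 = 3.9857
UCL_s = B₄·s̄ = 2.266 × 3.9857 = 9.0316

9.032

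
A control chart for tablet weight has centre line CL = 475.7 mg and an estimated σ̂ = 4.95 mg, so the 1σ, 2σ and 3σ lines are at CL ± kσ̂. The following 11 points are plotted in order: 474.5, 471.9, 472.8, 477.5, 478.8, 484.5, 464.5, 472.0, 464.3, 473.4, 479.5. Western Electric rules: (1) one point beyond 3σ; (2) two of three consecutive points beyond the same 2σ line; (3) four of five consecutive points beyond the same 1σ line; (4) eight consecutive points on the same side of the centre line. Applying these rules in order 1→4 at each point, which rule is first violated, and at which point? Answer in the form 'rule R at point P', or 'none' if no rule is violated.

rule 2 at point 9

Zone of each point (C = within 1σ̂, B = 1σ̂–2σ̂, A = 2σ̂–3σ̂, * = beyond 3σ̂; sign = side of CL): 1:-C, 2:-C, 3:-C, 4:+C, 5:+C, 6:+B, 7:-A, 8:-C, 9:-A, 10:-C, 11:+C
Rule 2 (two of three consecutive points beyond the same 2σ limit) is satisfied at point 9.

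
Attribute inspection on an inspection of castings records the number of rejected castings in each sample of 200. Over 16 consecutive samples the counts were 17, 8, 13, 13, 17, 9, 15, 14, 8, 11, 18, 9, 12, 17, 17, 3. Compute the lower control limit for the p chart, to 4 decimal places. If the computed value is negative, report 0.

0.0113

p̄ = Σdᵢ / (k·n) = 201 / (16 × 200) = 0.06281
LCL = p̄ − 3·√(p̄(1−p̄)/n) = 0.06281 − 3 × 0.01716 = 0.01134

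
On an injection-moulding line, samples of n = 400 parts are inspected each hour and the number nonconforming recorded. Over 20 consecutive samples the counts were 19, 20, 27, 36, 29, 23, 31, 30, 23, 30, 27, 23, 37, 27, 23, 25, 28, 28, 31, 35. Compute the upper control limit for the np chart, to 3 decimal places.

p̄ = Σdᵢ / (k·n) = 552 / (20 × 400) = 0.06900
UCL = np̄ + 3·√(np̄(1−p̄)) = 27.6000 + 3 × √(27.6000×0.93100) = 27.6000 + 3 × 5.0691 = 42.8072

42.807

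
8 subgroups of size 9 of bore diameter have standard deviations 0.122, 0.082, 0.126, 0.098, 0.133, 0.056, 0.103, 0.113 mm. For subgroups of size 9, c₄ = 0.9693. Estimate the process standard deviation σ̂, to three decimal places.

0.107

s̄ = (0.122 + 0.082 + 0.126 + 0.098 + 0.133 + 0.056 + 0.103 + 0.113) / 8 = 0.1041
σ̂ = s̄ / c₄ = 0.1041 / 0.9693 = 0.1074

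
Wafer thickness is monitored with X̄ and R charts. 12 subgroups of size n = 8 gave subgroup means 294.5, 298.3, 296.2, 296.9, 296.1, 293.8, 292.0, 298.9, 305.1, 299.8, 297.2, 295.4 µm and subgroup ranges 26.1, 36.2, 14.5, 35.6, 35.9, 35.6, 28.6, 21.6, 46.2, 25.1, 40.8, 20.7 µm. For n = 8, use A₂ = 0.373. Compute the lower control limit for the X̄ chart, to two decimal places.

X̄̄ = (294.5 + 298.3 + 296.2 + 296.9 + 296.1 + 293.8 + 292.0 + 298.9 + 305.1 + 299.8 + 297.2 + 295.4) / 12 = 3564.2000 / 12 = 297.0167
R̄ = (26.1 + 36.2 + 14.5 + 35.6 + 35.9 + 35.6 + 28.6 + 21.6 + 46.2 + 25.1 + 40.8 + 20.7) / 12 = 366.9000 / 12 = 30.5750
LCL = X̄̄ − A₂·R̄ = 297.0167 − 0.373 × 30.5750 = 285.6122

285.61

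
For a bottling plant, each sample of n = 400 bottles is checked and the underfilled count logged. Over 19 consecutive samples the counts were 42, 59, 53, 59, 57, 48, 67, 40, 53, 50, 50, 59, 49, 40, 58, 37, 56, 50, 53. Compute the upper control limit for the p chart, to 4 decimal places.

0.1792

p̄ = Σdᵢ / (k·n) = 980 / (19 × 400) = 0.12895
UCL = p̄ + 3·√(p̄(1−p̄)/n) = 0.12895 + 3 × √(0.12895×0.87105/400) = 0.12895 + 3 × 0.01676 = 0.17922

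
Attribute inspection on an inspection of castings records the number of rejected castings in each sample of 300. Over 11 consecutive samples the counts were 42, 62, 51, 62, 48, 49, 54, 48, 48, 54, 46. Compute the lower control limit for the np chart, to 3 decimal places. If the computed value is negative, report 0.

31.713

p̄ = Σdᵢ / (k·n) = 564 / (11 × 300) = 0.17091
LCL = np̄ − 3·√(np̄(1−p̄)) = 51.2727 − 3 × 6.5200 = 31.7129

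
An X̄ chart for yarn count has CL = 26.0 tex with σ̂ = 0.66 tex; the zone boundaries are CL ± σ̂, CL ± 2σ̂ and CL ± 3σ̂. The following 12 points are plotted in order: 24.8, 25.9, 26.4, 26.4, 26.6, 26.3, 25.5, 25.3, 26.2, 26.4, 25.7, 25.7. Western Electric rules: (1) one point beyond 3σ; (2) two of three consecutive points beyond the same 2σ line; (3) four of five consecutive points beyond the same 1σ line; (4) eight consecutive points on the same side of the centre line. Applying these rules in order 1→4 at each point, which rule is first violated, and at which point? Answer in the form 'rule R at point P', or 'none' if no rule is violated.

none

Zone of each point (C = within 1σ̂, B = 1σ̂–2σ̂, A = 2σ̂–3σ̂, * = beyond 3σ̂; sign = side of CL): 1:-B, 2:-C, 3:+C, 4:+C, 5:+C, 6:+C, 7:-C, 8:-B, 9:+C, 10:+C, 11:-C, 12:-C
No rule fires across all 12 points.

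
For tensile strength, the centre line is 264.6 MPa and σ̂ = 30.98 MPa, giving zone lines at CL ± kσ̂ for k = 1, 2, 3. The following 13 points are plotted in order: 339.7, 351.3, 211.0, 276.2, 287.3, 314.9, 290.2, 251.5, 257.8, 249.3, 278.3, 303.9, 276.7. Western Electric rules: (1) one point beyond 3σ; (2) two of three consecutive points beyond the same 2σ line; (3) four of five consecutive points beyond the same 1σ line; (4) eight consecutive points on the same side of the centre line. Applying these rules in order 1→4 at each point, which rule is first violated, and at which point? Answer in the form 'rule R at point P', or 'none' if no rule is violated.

Zone of each point (C = within 1σ̂, B = 1σ̂–2σ̂, A = 2σ̂–3σ̂, * = beyond 3σ̂; sign = side of CL): 1:+A, 2:+A, 3:-B, 4:+C, 5:+C, 6:+B, 7:+C, 8:-C, 9:-C, 10:-C, 11:+C, 12:+B, 13:+C
Rule 2 (two of three consecutive points beyond the same 2σ limit) is satisfied at point 2.

rule 2 at point 2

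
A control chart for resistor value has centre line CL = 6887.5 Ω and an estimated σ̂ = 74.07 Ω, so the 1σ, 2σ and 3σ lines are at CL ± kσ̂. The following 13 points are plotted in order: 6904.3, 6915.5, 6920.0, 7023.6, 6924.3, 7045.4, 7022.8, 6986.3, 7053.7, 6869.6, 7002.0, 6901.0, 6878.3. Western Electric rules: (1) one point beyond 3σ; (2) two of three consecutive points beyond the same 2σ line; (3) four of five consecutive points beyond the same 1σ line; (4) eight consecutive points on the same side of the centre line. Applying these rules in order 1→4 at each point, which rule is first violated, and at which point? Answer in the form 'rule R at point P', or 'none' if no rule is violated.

Zone of each point (C = within 1σ̂, B = 1σ̂–2σ̂, A = 2σ̂–3σ̂, * = beyond 3σ̂; sign = side of CL): 1:+C, 2:+C, 3:+C, 4:+B, 5:+C, 6:+A, 7:+B, 8:+B, 9:+A, 10:-C, 11:+B, 12:+C, 13:-C
Rule 3 (four of five consecutive points beyond the same 1σ limit) is satisfied at point 8.

rule 3 at point 8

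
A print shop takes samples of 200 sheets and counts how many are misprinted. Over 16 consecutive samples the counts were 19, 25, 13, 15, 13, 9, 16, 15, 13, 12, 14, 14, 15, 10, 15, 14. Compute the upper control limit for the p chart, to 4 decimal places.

p̄ = Σdᵢ / (k·n) = 232 / (16 × 200) = 0.07250
UCL = p̄ + 3·√(p̄(1−p̄)/n) = 0.07250 + 3 × √(0.07250×0.92750/200) = 0.07250 + 3 × 0.01834 = 0.12751

0.1275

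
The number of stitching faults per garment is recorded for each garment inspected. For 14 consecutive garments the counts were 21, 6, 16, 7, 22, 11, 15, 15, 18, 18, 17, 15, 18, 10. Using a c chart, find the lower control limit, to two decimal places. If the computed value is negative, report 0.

3.34

c̄ = (21 + 6 + 16 + 7 + 22 + 11 + 15 + 15 + 18 + 18 + 17 + 15 + 18 + 10) / 14 = 209 / 14 = 14.9286
LCL = c̄ − 3√c̄ = 14.9286 − 3 × 3.8638 = 3.3373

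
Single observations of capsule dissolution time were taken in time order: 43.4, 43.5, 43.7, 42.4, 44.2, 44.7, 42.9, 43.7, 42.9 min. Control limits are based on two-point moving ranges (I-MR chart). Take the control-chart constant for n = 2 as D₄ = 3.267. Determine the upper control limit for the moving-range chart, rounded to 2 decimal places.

Moving ranges: 0.1, 0.2, 1.3, 1.8, 0.5, 1.8, 0.8, 0.8; M̄R̄ = 7.3000 / 8 = 0.9125
UCL_MR = D₄·M̄R̄ = 3.267 × 0.9125 = 2.9811

2.98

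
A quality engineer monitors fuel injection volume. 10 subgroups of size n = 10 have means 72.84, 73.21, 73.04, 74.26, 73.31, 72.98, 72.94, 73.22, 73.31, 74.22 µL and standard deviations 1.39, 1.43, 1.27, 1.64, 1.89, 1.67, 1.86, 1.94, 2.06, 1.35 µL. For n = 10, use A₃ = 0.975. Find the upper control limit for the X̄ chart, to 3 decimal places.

X̄̄ = (72.84 + 73.21 + 73.04 + 74.26 + 73.31 + 72.98 + 72.94 + 73.22 + 73.31 + 74.22) / 10 = 73.3330
s̄ = (1.39 + 1.43 + 1.27 + 1.64 + 1.89 + 1.67 + 1.86 + 1.94 + 2.06 + 1.35) / 10 = 1.6500
UCL = X̄̄ + A₃·s̄ = 73.3330 + 0.975 × 1.6500 = 74.9417

74.942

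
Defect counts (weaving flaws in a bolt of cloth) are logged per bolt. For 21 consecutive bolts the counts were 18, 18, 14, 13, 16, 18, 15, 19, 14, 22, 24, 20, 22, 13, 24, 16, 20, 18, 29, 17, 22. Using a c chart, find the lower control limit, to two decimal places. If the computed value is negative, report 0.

c̄ = (18 + 18 + 14 + 13 + 16 + 18 + 15 + 19 + 14 + 22 + 24 + 20 + 22 + 13 + 24 + 16 + 20 + 18 + 29 + 17 + 22) / 21 = 392 / 21 = 18.6667
LCL = c̄ − 3√c̄ = 18.6667 − 3 × 4.3205 = 5.7052

5.71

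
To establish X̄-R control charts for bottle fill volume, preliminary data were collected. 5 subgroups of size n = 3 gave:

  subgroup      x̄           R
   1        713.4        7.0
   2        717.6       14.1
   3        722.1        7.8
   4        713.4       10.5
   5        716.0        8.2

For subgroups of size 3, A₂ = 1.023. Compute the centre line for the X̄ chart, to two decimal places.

716.50

X̄̄ = (713.4 + 717.6 + 722.1 + 713.4 + 716.0) / 5 = 3582.5000 / 5 = 716.5000
CL = X̄̄ = 716.5000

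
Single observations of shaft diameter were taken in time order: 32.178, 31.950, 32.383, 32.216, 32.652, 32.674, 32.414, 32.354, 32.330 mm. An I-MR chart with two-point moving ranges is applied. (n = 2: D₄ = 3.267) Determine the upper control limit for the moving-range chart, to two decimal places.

Moving ranges: 0.228, 0.433, 0.167, 0.436, 0.022, 0.260, 0.060, 0.024; M̄R̄ = 1.6300 / 8 = 0.2038
UCL_MR = D₄·M̄R̄ = 3.267 × 0.2038 = 0.6657

0.67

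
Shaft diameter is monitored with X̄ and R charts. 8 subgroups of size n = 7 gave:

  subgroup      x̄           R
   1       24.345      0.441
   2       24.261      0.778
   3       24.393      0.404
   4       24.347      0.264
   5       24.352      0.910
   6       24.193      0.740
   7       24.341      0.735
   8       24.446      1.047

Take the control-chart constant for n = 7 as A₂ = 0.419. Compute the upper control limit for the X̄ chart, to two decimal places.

24.61

X̄̄ = (24.345 + 24.261 + 24.393 + 24.347 + 24.352 + 24.193 + 24.341 + 24.446) / 8 = 194.6780 / 8 = 24.3347
R̄ = (0.441 + 0.778 + 0.404 + 0.264 + 0.910 + 0.740 + 0.735 + 1.047) / 8 = 5.3190 / 8 = 0.6649
UCL = X̄̄ + A₂·R̄ = 24.3347 + 0.419 × 0.6649 = 24.6133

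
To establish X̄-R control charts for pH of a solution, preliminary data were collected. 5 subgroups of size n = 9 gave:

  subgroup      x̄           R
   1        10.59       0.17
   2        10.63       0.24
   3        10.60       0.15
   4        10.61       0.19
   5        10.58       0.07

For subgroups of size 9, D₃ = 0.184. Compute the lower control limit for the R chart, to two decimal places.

0.03

R̄ = (0.17 + 0.24 + 0.15 + 0.19 + 0.07) / 5 = 0.8200 / 5 = 0.1640
LCL_R = D₃·R̄ = 0.184 × 0.1640 = 0.0302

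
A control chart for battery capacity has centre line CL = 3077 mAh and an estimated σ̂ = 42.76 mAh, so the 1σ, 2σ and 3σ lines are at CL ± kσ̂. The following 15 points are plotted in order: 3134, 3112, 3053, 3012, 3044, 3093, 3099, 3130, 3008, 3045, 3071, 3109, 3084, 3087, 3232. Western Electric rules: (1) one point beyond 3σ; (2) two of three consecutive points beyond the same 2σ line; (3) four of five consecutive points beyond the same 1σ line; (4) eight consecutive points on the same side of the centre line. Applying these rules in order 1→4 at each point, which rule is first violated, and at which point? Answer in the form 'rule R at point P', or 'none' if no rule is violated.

rule 1 at point 15

Zone of each point (C = within 1σ̂, B = 1σ̂–2σ̂, A = 2σ̂–3σ̂, * = beyond 3σ̂; sign = side of CL): 1:+B, 2:+C, 3:-C, 4:-B, 5:-C, 6:+C, 7:+C, 8:+B, 9:-B, 10:-C, 11:-C, 12:+C, 13:+C, 14:+C, 15:+*
Rule 1 (one point beyond the 3σ limits) is satisfied at point 15.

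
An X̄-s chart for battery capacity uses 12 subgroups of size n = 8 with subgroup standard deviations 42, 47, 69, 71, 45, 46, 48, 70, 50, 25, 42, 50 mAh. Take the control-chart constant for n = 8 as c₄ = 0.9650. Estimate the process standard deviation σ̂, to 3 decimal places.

s̄ = (42 + 47 + 69 + 71 + 45 + 46 + 48 + 70 + 50 + 25 + 42 + 50) / 12 = 50.4167
σ̂ = s̄ / c₄ = 50.4167 / 0.9650 = 52.2453

52.245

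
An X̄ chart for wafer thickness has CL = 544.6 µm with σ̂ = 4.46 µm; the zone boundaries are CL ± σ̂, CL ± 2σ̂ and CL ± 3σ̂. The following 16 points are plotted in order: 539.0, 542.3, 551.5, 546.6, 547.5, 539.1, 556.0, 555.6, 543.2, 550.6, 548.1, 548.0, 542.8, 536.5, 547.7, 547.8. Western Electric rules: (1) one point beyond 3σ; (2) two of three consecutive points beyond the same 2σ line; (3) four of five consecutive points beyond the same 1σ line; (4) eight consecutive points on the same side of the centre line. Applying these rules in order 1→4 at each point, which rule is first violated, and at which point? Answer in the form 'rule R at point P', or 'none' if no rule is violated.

rule 2 at point 8

Zone of each point (C = within 1σ̂, B = 1σ̂–2σ̂, A = 2σ̂–3σ̂, * = beyond 3σ̂; sign = side of CL): 1:-B, 2:-C, 3:+B, 4:+C, 5:+C, 6:-B, 7:+A, 8:+A, 9:-C, 10:+B, 11:+C, 12:+C, 13:-C, 14:-B, 15:+C, 16:+C
Rule 2 (two of three consecutive points beyond the same 2σ limit) is satisfied at point 8.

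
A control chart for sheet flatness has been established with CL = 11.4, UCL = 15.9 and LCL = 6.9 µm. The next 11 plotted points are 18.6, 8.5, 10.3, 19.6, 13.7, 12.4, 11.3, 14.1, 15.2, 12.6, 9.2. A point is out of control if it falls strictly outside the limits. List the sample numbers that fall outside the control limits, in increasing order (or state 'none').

1, 4

Compare each point to [6.9, 15.9]: sample 1 = 18.6 > UCL; sample 4 = 19.6 > UCL.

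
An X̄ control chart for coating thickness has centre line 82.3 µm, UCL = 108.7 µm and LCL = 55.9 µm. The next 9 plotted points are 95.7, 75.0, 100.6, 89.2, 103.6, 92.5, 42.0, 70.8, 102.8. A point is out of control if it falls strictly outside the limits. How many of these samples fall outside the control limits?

1

Compare each point to [55.9, 108.7]: sample 7 = 42.0 < LCL.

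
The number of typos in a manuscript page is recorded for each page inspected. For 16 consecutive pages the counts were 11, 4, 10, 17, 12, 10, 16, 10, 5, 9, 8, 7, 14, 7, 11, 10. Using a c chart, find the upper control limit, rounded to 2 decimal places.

c̄ = (11 + 4 + 10 + 17 + 12 + 10 + 16 + 10 + 5 + 9 + 8 + 7 + 14 + 7 + 11 + 10) / 16 = 161 / 16 = 10.0625
UCL = c̄ + 3√c̄ = 10.0625 + 3 × √10.0625 = 10.0625 + 3 × 3.1721 = 19.5789

19.58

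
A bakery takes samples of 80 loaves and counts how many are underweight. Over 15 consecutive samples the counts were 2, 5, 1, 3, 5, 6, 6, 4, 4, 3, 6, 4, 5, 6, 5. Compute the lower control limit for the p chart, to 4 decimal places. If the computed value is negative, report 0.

p̄ = Σdᵢ / (k·n) = 65 / (15 × 80) = 0.05417
LCL = p̄ − 3·√(p̄(1−p̄)/n) = 0.05417 − 3 × 0.02531 = -0.02175 → 0 (negative, so LCL = 0)

0.0000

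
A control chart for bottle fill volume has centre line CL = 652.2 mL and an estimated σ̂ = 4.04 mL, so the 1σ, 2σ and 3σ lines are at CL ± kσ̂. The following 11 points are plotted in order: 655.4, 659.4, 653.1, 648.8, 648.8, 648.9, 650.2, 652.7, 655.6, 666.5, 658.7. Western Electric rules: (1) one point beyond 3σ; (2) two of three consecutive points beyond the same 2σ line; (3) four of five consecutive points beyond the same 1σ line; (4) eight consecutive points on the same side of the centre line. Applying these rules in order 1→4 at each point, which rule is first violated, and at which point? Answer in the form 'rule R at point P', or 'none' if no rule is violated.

rule 1 at point 10

Zone of each point (C = within 1σ̂, B = 1σ̂–2σ̂, A = 2σ̂–3σ̂, * = beyond 3σ̂; sign = side of CL): 1:+C, 2:+B, 3:+C, 4:-C, 5:-C, 6:-C, 7:-C, 8:+C, 9:+C, 10:+*, 11:+B
Rule 1 (one point beyond the 3σ limits) is satisfied at point 10.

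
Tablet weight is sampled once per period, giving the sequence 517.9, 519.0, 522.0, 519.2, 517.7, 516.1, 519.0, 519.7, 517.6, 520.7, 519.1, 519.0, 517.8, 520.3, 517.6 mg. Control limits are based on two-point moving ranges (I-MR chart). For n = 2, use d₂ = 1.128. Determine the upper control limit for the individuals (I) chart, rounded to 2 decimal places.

523.96

X̄ = (517.9 + 519.0 + 522.0 + 519.2 + 517.7 + 516.1 + 519.0 + 519.7 + 517.6 + 520.7 + 519.1 + 519.0 + 517.8 + 520.3 + 517.6) / 15 = 518.8467
Moving ranges: 1.1, 3.0, 2.8, 1.5, 1.6, 2.9, 0.7, 2.1, 3.1, 1.6, 0.1, 1.2, 2.5, 2.7; M̄R̄ = 26.9000 / 14 = 1.9214
UCL = X̄ + 3·M̄R̄/d₂ = 518.8467 + 3 × 1.9214 / 1.128 = 523.9568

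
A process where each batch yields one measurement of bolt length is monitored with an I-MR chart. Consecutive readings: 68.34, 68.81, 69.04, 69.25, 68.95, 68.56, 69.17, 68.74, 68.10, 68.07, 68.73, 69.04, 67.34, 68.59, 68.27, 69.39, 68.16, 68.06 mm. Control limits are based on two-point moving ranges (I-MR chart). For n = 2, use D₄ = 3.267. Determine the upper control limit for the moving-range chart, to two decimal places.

Moving ranges: 0.47, 0.23, 0.21, 0.30, 0.39, 0.61, 0.43, 0.64, 0.03, 0.66, 0.31, 1.70, 1.25, 0.32, 1.12, 1.23, 0.10; M̄R̄ = 10.0000 / 17 = 0.5882
UCL_MR = D₄·M̄R̄ = 3.267 × 0.5882 = 1.9218

1.92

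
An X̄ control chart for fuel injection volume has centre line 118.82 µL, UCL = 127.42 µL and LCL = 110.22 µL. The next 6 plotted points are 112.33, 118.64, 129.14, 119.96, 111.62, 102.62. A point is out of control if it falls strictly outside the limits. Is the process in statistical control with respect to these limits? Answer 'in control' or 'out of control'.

out of control

Compare each point to [110.22, 127.42]: sample 3 = 129.14 > UCL; sample 6 = 102.62 < LCL.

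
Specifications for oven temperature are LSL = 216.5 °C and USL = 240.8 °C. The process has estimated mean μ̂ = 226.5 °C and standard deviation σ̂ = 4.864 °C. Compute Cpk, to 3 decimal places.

0.685

Cpu = (USL − μ̂) / (3σ̂) = (240.8 − 226.5) / (3 × 4.864) = 0.9800; Cpl = (μ̂ − LSL) / (3σ̂) = (226.5 − 216.5) / (3 × 4.864) = 0.6853; Cpk = min(Cpu, Cpl) = 0.6853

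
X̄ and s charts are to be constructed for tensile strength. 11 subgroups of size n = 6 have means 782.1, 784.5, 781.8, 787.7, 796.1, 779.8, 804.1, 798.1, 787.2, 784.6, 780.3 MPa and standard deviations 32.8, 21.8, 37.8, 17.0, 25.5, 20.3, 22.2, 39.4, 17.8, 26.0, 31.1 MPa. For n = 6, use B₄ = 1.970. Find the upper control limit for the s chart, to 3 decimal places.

s̄ = (32.8 + 21.8 + 37.8 + 17.0 + 25.5 + 20.3 + 22.2 + 39.4 + 17.8 + 26.0 + 31.1) / 11 = 26.5182
UCL_s = B₄·s̄ = 1.970 × 26.5182 = 52.2408

52.241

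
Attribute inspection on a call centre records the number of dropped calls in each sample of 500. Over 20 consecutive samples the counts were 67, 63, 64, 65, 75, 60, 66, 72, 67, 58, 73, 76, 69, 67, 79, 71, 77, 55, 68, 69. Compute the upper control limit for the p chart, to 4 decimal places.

p̄ = Σdᵢ / (k·n) = 1361 / (20 × 500) = 0.13610
UCL = p̄ + 3·√(p̄(1−p̄)/n) = 0.13610 + 3 × √(0.13610×0.86390/500) = 0.13610 + 3 × 0.01533 = 0.18210

0.1821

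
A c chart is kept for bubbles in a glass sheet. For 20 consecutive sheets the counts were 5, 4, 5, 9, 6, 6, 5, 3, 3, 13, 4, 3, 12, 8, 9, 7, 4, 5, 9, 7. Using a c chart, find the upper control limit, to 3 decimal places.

c̄ = (5 + 4 + 5 + 9 + 6 + 6 + 5 + 3 + 3 + 13 + 4 + 3 + 12 + 8 + 9 + 7 + 4 + 5 + 9 + 7) / 20 = 127 / 20 = 6.3500
UCL = c̄ + 3√c̄ = 6.3500 + 3 × √6.3500 = 6.3500 + 3 × 2.5199 = 13.9098

13.910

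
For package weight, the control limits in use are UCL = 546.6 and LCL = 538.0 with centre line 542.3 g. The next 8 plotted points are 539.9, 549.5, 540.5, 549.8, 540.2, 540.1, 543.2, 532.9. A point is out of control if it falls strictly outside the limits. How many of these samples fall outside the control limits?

3

Compare each point to [538.0, 546.6]: sample 2 = 549.5 > UCL; sample 4 = 549.8 > UCL; sample 8 = 532.9 < LCL.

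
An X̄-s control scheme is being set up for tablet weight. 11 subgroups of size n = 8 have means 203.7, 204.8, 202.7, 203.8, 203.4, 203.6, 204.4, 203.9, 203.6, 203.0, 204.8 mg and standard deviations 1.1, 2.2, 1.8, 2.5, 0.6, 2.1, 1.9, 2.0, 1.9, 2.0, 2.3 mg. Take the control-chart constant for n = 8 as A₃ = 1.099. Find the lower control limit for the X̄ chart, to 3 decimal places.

X̄̄ = (203.7 + 204.8 + 202.7 + 203.8 + 203.4 + 203.6 + 204.4 + 203.9 + 203.6 + 203.0 + 204.8) / 11 = 203.7909
s̄ = (1.1 + 2.2 + 1.8 + 2.5 + 0.6 + 2.1 + 1.9 + 2.0 + 1.9 + 2.0 + 2.3) / 11 = 1.8545
LCL = X̄̄ − A₃·s̄ = 203.7909 − 1.099 × 1.8545 = 201.7528

201.753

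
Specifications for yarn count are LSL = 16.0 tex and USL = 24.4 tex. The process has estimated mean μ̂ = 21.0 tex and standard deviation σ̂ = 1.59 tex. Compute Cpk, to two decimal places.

0.71

Cpu = (USL − μ̂) / (3σ̂) = (24.4 − 21.0) / (3 × 1.59) = 0.7128; Cpl = (μ̂ − LSL) / (3σ̂) = (21.0 − 16.0) / (3 × 1.59) = 1.0482; Cpk = min(Cpu, Cpl) = 0.7128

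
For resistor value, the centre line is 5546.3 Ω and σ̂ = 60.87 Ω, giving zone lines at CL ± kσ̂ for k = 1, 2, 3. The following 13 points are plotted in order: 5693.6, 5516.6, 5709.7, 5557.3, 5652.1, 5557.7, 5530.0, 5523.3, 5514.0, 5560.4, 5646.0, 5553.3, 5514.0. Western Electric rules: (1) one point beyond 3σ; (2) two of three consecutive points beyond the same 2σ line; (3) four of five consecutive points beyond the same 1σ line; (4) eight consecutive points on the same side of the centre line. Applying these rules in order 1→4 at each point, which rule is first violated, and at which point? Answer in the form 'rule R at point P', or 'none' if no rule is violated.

rule 2 at point 3

Zone of each point (C = within 1σ̂, B = 1σ̂–2σ̂, A = 2σ̂–3σ̂, * = beyond 3σ̂; sign = side of CL): 1:+A, 2:-C, 3:+A, 4:+C, 5:+B, 6:+C, 7:-C, 8:-C, 9:-C, 10:+C, 11:+B, 12:+C, 13:-C
Rule 2 (two of three consecutive points beyond the same 2σ limit) is satisfied at point 3.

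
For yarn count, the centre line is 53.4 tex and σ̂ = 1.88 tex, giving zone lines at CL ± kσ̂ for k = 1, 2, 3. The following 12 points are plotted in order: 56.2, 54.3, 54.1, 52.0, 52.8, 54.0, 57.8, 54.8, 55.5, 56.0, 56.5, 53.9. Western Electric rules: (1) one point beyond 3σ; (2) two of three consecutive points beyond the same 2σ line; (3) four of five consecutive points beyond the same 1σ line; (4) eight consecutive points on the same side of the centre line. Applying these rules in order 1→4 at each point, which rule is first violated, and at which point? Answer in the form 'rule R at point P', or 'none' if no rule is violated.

Zone of each point (C = within 1σ̂, B = 1σ̂–2σ̂, A = 2σ̂–3σ̂, * = beyond 3σ̂; sign = side of CL): 1:+B, 2:+C, 3:+C, 4:-C, 5:-C, 6:+C, 7:+A, 8:+C, 9:+B, 10:+B, 11:+B, 12:+C
Rule 3 (four of five consecutive points beyond the same 1σ limit) is satisfied at point 11.

rule 3 at point 11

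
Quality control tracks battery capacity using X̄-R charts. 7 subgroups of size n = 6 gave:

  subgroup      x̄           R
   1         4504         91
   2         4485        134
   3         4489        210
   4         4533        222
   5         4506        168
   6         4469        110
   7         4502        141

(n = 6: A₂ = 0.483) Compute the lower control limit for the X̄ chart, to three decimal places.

X̄̄ = (4504 + 4485 + 4489 + 4533 + 4506 + 4469 + 4502) / 7 = 31488.0000 / 7 = 4498.2857
R̄ = (91 + 134 + 210 + 222 + 168 + 110 + 141) / 7 = 1076.0000 / 7 = 153.7143
LCL = X̄̄ − A₂·R̄ = 4498.2857 − 0.483 × 153.7143 = 4424.0417

4424.042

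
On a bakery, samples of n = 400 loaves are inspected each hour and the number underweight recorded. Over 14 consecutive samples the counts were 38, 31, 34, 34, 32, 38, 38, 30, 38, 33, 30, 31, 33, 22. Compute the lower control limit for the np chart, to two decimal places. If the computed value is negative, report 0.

16.49

p̄ = Σdᵢ / (k·n) = 462 / (14 × 400) = 0.08250
LCL = np̄ − 3·√(np̄(1−p̄)) = 33.0000 − 3 × 5.5025 = 16.4925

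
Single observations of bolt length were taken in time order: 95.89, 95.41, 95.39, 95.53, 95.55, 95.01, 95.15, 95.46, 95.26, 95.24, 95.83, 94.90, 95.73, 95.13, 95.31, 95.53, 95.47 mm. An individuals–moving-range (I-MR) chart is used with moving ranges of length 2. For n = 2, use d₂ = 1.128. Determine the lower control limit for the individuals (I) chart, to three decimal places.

94.522

X̄ = (95.89 + 95.41 + 95.39 + 95.53 + 95.55 + 95.01 + 95.15 + 95.46 + 95.26 + 95.24 + 95.83 + 94.90 + 95.73 + 95.13 + 95.31 + 95.53 + 95.47) / 17 = 95.3994
Moving ranges: 0.48, 0.02, 0.14, 0.02, 0.54, 0.14, 0.31, 0.20, 0.02, 0.59, 0.93, 0.83, 0.60, 0.18, 0.22, 0.06; M̄R̄ = 5.2800 / 16 = 0.3300
LCL = X̄ − 3·M̄R̄/d₂ = 95.3994 − 3 × 0.3300 / 1.128 = 94.5218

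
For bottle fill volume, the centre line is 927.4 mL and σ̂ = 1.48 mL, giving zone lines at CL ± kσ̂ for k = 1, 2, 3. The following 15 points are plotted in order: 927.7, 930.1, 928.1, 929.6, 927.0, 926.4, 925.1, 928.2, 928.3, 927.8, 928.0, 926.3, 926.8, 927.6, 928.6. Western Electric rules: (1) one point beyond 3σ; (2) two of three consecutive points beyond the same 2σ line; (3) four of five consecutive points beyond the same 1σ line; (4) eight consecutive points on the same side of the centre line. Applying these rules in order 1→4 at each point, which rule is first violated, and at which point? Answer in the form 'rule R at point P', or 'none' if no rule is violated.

none

Zone of each point (C = within 1σ̂, B = 1σ̂–2σ̂, A = 2σ̂–3σ̂, * = beyond 3σ̂; sign = side of CL): 1:+C, 2:+B, 3:+C, 4:+B, 5:-C, 6:-C, 7:-B, 8:+C, 9:+C, 10:+C, 11:+C, 12:-C, 13:-C, 14:+C, 15:+C
No rule fires across all 15 points.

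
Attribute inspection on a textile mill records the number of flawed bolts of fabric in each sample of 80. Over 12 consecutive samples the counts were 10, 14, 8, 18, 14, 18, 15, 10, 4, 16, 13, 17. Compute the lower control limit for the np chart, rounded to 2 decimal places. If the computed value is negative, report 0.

p̄ = Σdᵢ / (k·n) = 157 / (12 × 80) = 0.16354
LCL = np̄ − 3·√(np̄(1−p̄)) = 13.0833 − 3 × 3.3081 = 3.1590

3.16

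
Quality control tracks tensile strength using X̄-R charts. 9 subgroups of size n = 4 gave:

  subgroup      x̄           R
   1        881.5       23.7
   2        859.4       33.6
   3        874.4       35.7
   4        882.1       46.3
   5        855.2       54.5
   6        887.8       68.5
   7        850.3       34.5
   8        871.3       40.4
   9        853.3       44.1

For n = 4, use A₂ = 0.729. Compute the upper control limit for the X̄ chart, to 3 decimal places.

899.252

X̄̄ = (881.5 + 859.4 + 874.4 + 882.1 + 855.2 + 887.8 + 850.3 + 871.3 + 853.3) / 9 = 7815.3000 / 9 = 868.3667
R̄ = (23.7 + 33.6 + 35.7 + 46.3 + 54.5 + 68.5 + 34.5 + 40.4 + 44.1) / 9 = 381.3000 / 9 = 42.3667
UCL = X̄̄ + A₂·R̄ = 868.3667 + 0.729 × 42.3667 = 899.2520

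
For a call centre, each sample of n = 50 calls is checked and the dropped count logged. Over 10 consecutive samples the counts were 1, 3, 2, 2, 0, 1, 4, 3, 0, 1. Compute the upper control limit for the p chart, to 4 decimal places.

0.1109

p̄ = Σdᵢ / (k·n) = 17 / (10 × 50) = 0.03400
UCL = p̄ + 3·√(p̄(1−p̄)/n) = 0.03400 + 3 × √(0.03400×0.96600/50) = 0.03400 + 3 × 0.02563 = 0.11089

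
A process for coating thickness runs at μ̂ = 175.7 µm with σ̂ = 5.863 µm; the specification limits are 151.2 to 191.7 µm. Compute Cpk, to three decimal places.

Cpu = (USL − μ̂) / (3σ̂) = (191.7 − 175.7) / (3 × 5.863) = 0.9097; Cpl = (μ̂ − LSL) / (3σ̂) = (175.7 − 151.2) / (3 × 5.863) = 1.3929; Cpk = min(Cpu, Cpl) = 0.9097

0.910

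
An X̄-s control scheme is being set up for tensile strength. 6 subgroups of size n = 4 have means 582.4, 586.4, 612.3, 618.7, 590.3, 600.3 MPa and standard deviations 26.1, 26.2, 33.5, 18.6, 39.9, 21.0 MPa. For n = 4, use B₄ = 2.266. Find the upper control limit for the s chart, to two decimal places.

s̄ = (26.1 + 26.2 + 33.5 + 18.6 + 39.9 + 21.0) / 6 = 27.5500
UCL_s = B₄·s̄ = 2.266 × 27.5500 = 62.4283

62.43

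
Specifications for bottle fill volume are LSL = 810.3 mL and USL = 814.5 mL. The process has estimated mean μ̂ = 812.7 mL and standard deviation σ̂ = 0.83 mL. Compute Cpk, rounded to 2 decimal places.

0.72

Cpu = (USL − μ̂) / (3σ̂) = (814.5 − 812.7) / (3 × 0.83) = 0.7229; Cpl = (μ̂ − LSL) / (3σ̂) = (812.7 − 810.3) / (3 × 0.83) = 0.9639; Cpk = min(Cpu, Cpl) = 0.7229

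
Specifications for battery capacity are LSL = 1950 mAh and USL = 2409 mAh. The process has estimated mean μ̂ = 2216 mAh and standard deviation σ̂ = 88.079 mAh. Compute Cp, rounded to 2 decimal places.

Cp = (USL − LSL) / (6σ̂) = (2409 − 1950) / (6 × 88.079) = 459.0000 / 528.4740 = 0.8685

0.87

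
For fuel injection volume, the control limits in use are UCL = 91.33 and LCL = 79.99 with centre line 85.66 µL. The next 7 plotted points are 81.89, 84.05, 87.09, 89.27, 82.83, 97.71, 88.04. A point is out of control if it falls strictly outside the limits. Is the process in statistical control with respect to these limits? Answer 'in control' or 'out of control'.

Compare each point to [79.99, 91.33]: sample 6 = 97.71 > UCL.

out of control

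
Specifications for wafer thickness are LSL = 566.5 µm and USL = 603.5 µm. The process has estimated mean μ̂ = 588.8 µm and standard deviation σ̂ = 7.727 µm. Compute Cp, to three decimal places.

Cp = (USL − LSL) / (6σ̂) = (603.5 − 566.5) / (6 × 7.727) = 37.0000 / 46.3620 = 0.7981

0.798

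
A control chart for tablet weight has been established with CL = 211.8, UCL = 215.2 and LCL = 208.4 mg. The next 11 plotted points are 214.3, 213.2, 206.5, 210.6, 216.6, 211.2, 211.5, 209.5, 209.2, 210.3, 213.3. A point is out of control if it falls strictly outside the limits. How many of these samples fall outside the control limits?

2

Compare each point to [208.4, 215.2]: sample 3 = 206.5 < LCL; sample 5 = 216.6 > UCL.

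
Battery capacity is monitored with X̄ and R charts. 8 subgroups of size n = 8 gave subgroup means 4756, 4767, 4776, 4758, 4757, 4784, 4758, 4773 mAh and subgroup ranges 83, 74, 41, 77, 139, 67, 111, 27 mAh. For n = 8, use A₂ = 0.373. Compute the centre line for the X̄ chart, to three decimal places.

X̄̄ = (4756 + 4767 + 4776 + 4758 + 4757 + 4784 + 4758 + 4773) / 8 = 38129.0000 / 8 = 4766.1250
CL = X̄̄ = 4766.1250

4766.125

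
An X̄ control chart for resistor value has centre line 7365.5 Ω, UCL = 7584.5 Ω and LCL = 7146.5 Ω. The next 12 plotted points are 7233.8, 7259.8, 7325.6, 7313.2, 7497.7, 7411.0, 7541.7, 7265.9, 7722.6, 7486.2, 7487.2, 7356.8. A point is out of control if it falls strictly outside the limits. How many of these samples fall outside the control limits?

Compare each point to [7146.5, 7584.5]: sample 9 = 7722.6 > UCL.

1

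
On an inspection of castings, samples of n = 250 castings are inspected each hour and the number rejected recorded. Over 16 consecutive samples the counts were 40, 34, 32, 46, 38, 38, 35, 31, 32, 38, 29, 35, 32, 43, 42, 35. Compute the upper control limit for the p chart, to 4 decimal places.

0.2118

p̄ = Σdᵢ / (k·n) = 580 / (16 × 250) = 0.14500
UCL = p̄ + 3·√(p̄(1−p̄)/n) = 0.14500 + 3 × √(0.14500×0.85500/250) = 0.14500 + 3 × 0.02227 = 0.21181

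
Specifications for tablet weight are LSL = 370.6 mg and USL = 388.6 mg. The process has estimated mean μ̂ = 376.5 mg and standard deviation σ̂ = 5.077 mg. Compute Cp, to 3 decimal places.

Cp = (USL − LSL) / (6σ̂) = (388.6 − 370.6) / (6 × 5.077) = 18.0000 / 30.4620 = 0.5909

0.591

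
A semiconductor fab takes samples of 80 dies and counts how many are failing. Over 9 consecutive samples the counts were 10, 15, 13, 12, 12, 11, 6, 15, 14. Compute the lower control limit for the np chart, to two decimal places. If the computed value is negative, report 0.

2.42

p̄ = Σdᵢ / (k·n) = 108 / (9 × 80) = 0.15000
LCL = np̄ − 3·√(np̄(1−p̄)) = 12.0000 − 3 × 3.1937 = 2.4188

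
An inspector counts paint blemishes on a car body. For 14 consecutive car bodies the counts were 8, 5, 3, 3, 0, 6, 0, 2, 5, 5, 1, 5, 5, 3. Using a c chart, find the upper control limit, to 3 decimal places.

9.369

c̄ = (8 + 5 + 3 + 3 + 0 + 6 + 0 + 2 + 5 + 5 + 1 + 5 + 5 + 3) / 14 = 51 / 14 = 3.6429
UCL = c̄ + 3√c̄ = 3.6429 + 3 × √3.6429 = 3.6429 + 3 × 1.9086 = 9.3687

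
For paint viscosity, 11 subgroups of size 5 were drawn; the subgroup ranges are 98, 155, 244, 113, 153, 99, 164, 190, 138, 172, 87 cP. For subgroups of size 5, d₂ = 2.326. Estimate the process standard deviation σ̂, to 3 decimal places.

63.042

R̄ = (98 + 155 + 244 + 113 + 153 + 99 + 164 + 190 + 138 + 172 + 87) / 11 = 146.6364
σ̂ = R̄ / d₂ = 146.6364 / 2.326 = 63.0423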